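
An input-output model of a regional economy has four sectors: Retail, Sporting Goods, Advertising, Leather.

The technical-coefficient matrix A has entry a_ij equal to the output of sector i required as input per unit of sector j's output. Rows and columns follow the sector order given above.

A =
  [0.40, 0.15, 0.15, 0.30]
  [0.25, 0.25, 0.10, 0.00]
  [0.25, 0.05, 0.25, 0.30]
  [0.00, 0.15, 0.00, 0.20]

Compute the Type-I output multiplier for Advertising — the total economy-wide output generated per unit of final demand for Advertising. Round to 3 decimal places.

I − A =
  [   0.60    -0.15    -0.15    -0.30]
  [  -0.25     0.75    -0.10     0.00]
  [  -0.25    -0.05     0.75    -0.30]
  [   0.00    -0.15     0.00     0.80]
Compute the cofactors C_ij = (−1)^(i+j)·(3×3 minor ij) of I−A; the adjugate is their transpose:
adj(I−A) = Cᵀ =
  [ 0.441500   0.136500   0.106500   0.205500]
  [ 0.170000   0.330000   0.078000   0.093000]
  [ 0.171250   0.092250   0.318750   0.183750]
  [ 0.031875   0.061875   0.014625   0.272625]
det(I−A) = Σ_j (I−A)_1j·C_1j = (0.60)(0.441500) + (-0.15)(0.170000) + (-0.15)(0.171250) + (-0.30)(0.031875) = 0.20415
(I − A)⁻¹ = adj(I−A) / det(I−A) ≈
  [   2.1626     0.6686     0.5217     1.0066]
  [   0.8327     1.6165     0.3821     0.4555]
  [   0.8388     0.4519     1.5614     0.9001]
  [   0.1561     0.3031     0.0716     1.3354]
The output multiplier for sector j is the column-j sum of the Leontief inverse (I − A)⁻¹ = adj(I−A) / det(I−A).
Column A of adj(I−A): (0.106500, 0.078000, 0.318750, 0.014625); det(I−A) = 0.20415.
m_A = (0.106500 + 0.078000 + 0.318750 + 0.014625) / 0.20415 = 0.517875 / 0.20415 ≈ 2.537.

m_A = 2.537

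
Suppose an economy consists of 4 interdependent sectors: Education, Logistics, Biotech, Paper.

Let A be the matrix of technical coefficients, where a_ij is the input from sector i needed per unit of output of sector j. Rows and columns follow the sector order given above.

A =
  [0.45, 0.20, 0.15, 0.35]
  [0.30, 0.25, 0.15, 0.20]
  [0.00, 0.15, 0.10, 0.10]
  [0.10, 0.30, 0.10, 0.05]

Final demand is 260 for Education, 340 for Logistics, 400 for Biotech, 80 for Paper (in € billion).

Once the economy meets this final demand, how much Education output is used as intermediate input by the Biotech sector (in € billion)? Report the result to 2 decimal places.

I − A =
  [   0.55    -0.20    -0.15    -0.35]
  [  -0.30     0.75    -0.15    -0.20]
  [   0.00    -0.15     0.90    -0.10]
  [  -0.10    -0.30    -0.10     0.95]
Compute the cofactors C_ij = (−1)^(i+j)·(3×3 minor ij) of I−A; the adjugate is their transpose:
adj(I−A) = Cᵀ =
  [ 0.550875   0.294625   0.172375   0.283125]
  [ 0.273000   0.431750   0.140375   0.206250]
  [ 0.062250   0.091625   0.240125   0.067500]
  [ 0.150750   0.177000   0.087750   0.298125]
det(I−A) = Σ_j (I−A)_1j·C_1j = (0.55)(0.550875) + (-0.20)(0.273000) + (-0.15)(0.062250) + (-0.35)(0.150750) = 0.18628125
(I − A)⁻¹ = adj(I−A) / det(I−A) ≈
  [   2.9572     1.5816     0.9253     1.5199]
  [   1.4655     2.3177     0.7536     1.1072]
  [   0.3342     0.4919     1.2890     0.3624]
  [   0.8093     0.9502     0.4711     1.6004]
First solve x = (I − A)⁻¹ d = adj(I−A)·d / det(I−A); in particular x_B = (0.062250·260 + 0.091625·340 + 0.240125·400 + 0.067500·80) / 0.18628125 = 148.7875 / 0.18628125 ≈ 798.7250.
Intermediate flow from E to B: z_EB = a_EB · x_B = 0.15 × 148.7875 / 0.18628125 = 22.318125 / 0.18628125 ≈ 119.81.

z_EB = 119.81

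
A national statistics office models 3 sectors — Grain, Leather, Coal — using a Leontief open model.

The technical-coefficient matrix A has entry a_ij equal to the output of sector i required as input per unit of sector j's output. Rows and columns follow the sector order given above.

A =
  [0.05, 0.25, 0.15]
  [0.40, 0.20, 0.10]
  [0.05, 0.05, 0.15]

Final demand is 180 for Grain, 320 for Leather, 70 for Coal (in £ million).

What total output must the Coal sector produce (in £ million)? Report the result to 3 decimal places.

x_C = 139.560

I − A =
  [   0.95    -0.25    -0.15]
  [  -0.40     0.80    -0.10]
  [  -0.05    -0.05     0.85]
Cofactors of I−A, C_ij = (−1)^(i+j)·(minor ij) (rows/columns in the sector order above):
  C_11 = (0.80)(0.85) − (-0.10)(-0.05) = 0.6750
  C_12 = −[(-0.40)(0.85) − (-0.10)(-0.05)] = 0.3450
  C_13 = (-0.40)(-0.05) − (0.80)(-0.05) = 0.0600
  C_21 = −[(-0.25)(0.85) − (-0.15)(-0.05)] = 0.2200
  C_22 = (0.95)(0.85) − (-0.15)(-0.05) = 0.8000
  C_23 = −[(0.95)(-0.05) − (-0.25)(-0.05)] = 0.0600
  C_31 = (-0.25)(-0.10) − (-0.15)(0.80) = 0.1450
  C_32 = −[(0.95)(-0.10) − (-0.15)(-0.40)] = 0.1550
  C_33 = (0.95)(0.80) − (-0.25)(-0.40) = 0.6600
det(I−A) = Σ_j (I−A)_1j·C_1j = (0.95)(0.6750) + (-0.25)(0.3450) + (-0.15)(0.0600) = 0.5460
adj(I−A) = Cᵀ =
  [ 0.6750   0.2200   0.1450]
  [ 0.3450   0.8000   0.1550]
  [ 0.0600   0.0600   0.6600]
(I − A)⁻¹ = adj(I−A) / det(I−A) ≈
  [   1.2363     0.4029     0.2656]
  [   0.6319     1.4652     0.2839]
  [   0.1099     0.1099     1.2088]
x = (I − A)⁻¹ d = adj(I−A)·d / det(I−A), with det(I−A) = 0.5460:
  x_G = (0.6750·180 + 0.2200·320 + 0.1450·70) / 0.5460 = 202.05 / 0.5460 ≈ 370.055
  x_L = (0.3450·180 + 0.8000·320 + 0.1550·70) / 0.5460 = 328.95 / 0.5460 ≈ 602.473
  x_C = (0.0600·180 + 0.0600·320 + 0.6600·70) / 0.5460 = 76.20 / 0.5460 ≈ 139.560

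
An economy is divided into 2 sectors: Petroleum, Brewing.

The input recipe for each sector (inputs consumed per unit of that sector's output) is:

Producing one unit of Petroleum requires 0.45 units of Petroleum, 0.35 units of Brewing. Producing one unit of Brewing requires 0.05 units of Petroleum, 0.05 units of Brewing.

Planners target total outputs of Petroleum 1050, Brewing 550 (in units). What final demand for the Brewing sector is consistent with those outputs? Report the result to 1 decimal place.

d_B = 155.0

I − A =
  [   0.55    -0.05]
  [  -0.35     0.95]
d = (I − A) x:
  d_P = (+0.55)·1050 + (-0.05)·550 = 550.0
  d_B = (-0.35)·1050 + (+0.95)·550 = 155.0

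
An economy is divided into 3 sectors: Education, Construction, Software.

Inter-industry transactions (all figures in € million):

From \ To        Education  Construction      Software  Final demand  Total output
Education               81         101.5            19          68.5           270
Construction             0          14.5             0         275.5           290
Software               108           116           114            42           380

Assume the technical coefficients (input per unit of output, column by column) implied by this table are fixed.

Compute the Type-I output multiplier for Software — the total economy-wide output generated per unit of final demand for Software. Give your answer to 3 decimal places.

Technical coefficients a_ij = z_ij / X_j:
  a_EE = 81/270 = 0.30, a_CE = 0/270 = 0.00, a_SE = 108/270 = 0.40
  a_EC = 101.5/290 = 0.35, a_CC = 14.5/290 = 0.05, a_SC = 116/290 = 0.40
  a_ES = 19/380 = 0.05, a_CS = 0/380 = 0.00, a_SS = 114/380 = 0.30
I − A =
  [   0.70    -0.35    -0.05]
  [   0.00     0.95     0.00]
  [  -0.40    -0.40     0.70]
Cofactors of I−A, C_ij = (−1)^(i+j)·(minor ij) (rows/columns in the sector order above):
  C_11 = (0.95)(0.70) − (0.00)(-0.40) = 0.6650
  C_12 = −[(0.00)(0.70) − (0.00)(-0.40)] = 0.0000
  C_13 = (0.00)(-0.40) − (0.95)(-0.40) = 0.3800
  C_21 = −[(-0.35)(0.70) − (-0.05)(-0.40)] = 0.2650
  C_22 = (0.70)(0.70) − (-0.05)(-0.40) = 0.4700
  C_23 = −[(0.70)(-0.40) − (-0.35)(-0.40)] = 0.4200
  C_31 = (-0.35)(0.00) − (-0.05)(0.95) = 0.0475
  C_32 = −[(0.70)(0.00) − (-0.05)(0.00)] = 0.0000
  C_33 = (0.70)(0.95) − (-0.35)(0.00) = 0.6650
det(I−A) = Σ_j (I−A)_1j·C_1j = (0.70)(0.6650) + (-0.35)(0.0000) + (-0.05)(0.3800) = 0.4465
adj(I−A) = Cᵀ =
  [ 0.6650   0.2650   0.0475]
  [ 0.0000   0.4700   0.0000]
  [ 0.3800   0.4200   0.6650]
(I − A)⁻¹ = adj(I−A) / det(I−A) ≈
  [   1.4894     0.5935     0.1064]
  [   0.0000     1.0526     0.0000]
  [   0.8511     0.9406     1.4894]
The output multiplier for sector j is the column-j sum of the Leontief inverse (I − A)⁻¹ = adj(I−A) / det(I−A).
Column S of adj(I−A): (0.0475, 0.0000, 0.6650); det(I−A) = 0.4465.
m_S = (0.0475 + 0.0000 + 0.6650) / 0.4465 = 0.7125 / 0.4465 ≈ 1.596.

m_S = 1.596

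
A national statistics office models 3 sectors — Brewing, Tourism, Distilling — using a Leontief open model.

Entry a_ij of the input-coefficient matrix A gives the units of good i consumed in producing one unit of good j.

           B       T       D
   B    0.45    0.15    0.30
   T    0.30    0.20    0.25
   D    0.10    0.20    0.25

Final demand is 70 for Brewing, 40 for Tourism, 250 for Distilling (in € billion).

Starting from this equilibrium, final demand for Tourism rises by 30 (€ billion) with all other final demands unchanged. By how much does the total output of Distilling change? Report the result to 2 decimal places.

I − A =
  [   0.55    -0.15    -0.30]
  [  -0.30     0.80    -0.25]
  [  -0.10    -0.20     0.75]
Cofactors of I−A, C_ij = (−1)^(i+j)·(minor ij) (rows/columns in the sector order above):
  C_11 = (0.80)(0.75) − (-0.25)(-0.20) = 0.5500
  C_12 = −[(-0.30)(0.75) − (-0.25)(-0.10)] = 0.2500
  C_13 = (-0.30)(-0.20) − (0.80)(-0.10) = 0.1400
  C_21 = −[(-0.15)(0.75) − (-0.30)(-0.20)] = 0.1725
  C_22 = (0.55)(0.75) − (-0.30)(-0.10) = 0.3825
  C_23 = −[(0.55)(-0.20) − (-0.15)(-0.10)] = 0.1250
  C_31 = (-0.15)(-0.25) − (-0.30)(0.80) = 0.2775
  C_32 = −[(0.55)(-0.25) − (-0.30)(-0.30)] = 0.2275
  C_33 = (0.55)(0.80) − (-0.15)(-0.30) = 0.3950
det(I−A) = Σ_j (I−A)_1j·C_1j = (0.55)(0.5500) + (-0.15)(0.2500) + (-0.30)(0.1400) = 0.2230
adj(I−A) = Cᵀ =
  [ 0.5500   0.1725   0.2775]
  [ 0.2500   0.3825   0.2275]
  [ 0.1400   0.1250   0.3950]
(I − A)⁻¹ = adj(I−A) / det(I−A) ≈
  [   2.4664     0.7735     1.2444]
  [   1.1211     1.7152     1.0202]
  [   0.6278     0.5605     1.7713]
Δx = (I − A)⁻¹ Δd with Δd having +30 in the Tourism component and 0 elsewhere.
So Δx_D = L_DT · (+30), where L_DT = adj(I−A)_DT / det(I−A) = 0.1250 / 0.2230.
Δx_D = 0.1250 × (+30) / 0.2230 = 3.75 / 0.2230 ≈ 16.82.

Δx_D = 16.82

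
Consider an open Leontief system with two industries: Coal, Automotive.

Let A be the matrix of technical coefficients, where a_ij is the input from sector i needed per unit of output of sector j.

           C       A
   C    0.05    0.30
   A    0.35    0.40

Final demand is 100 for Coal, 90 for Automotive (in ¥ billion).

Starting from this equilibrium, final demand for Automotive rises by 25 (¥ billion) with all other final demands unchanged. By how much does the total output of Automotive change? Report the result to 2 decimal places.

I − A =
  [   0.95    -0.30]
  [  -0.35     0.60]
det(I−A) = (0.95)(0.60) − (-0.30)(-0.35) = 0.4650
adj(I−A) = [[0.60, 0.30], [0.35, 0.95]]
(I − A)⁻¹ = adj(I−A) / det(I−A) ≈
  [   1.2903     0.6452]
  [   0.7527     2.0430]
Δx = (I − A)⁻¹ Δd with Δd having +25 in the Automotive component and 0 elsewhere.
So Δx_A = L_AA · (+25), where L_AA = adj(I−A)_AA / det(I−A) = 0.95 / 0.4650.
Δx_A = 0.95 × (+25) / 0.4650 = 23.75 / 0.4650 ≈ 51.08.

Δx_A = 51.08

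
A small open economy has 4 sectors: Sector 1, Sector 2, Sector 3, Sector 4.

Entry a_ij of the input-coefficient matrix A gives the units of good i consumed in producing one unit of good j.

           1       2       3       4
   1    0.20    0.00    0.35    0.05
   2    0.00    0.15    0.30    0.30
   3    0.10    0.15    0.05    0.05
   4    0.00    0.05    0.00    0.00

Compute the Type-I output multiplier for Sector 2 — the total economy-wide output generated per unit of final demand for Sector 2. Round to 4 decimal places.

m_2 = 1.6516

I − A =
  [   0.80     0.00    -0.35    -0.05]
  [   0.00     0.85    -0.30    -0.30]
  [  -0.10    -0.15     0.95    -0.05]
  [   0.00    -0.05     0.00     1.00]
Compute the cofactors C_ij = (−1)^(i+j)·(3×3 minor ij) of I−A; the adjugate is their transpose:
adj(I−A) = Cᵀ =
  [ 0.74750   0.05575   0.29300   0.06875]
  [ 0.03000   0.72500   0.24000   0.23100]
  [ 0.08350   0.12225   0.66800   0.07425]
  [ 0.00150   0.03625   0.01200   0.58025]
det(I−A) = Σ_j (I−A)_1j·C_1j = (0.80)(0.74750) + (0.00)(0.03000) + (-0.35)(0.08350) + (-0.05)(0.00150) = 0.5687
(I − A)⁻¹ = adj(I−A) / det(I−A) ≈
  [   1.31440     0.09803     0.51521     0.12089]
  [   0.05275     1.27484     0.42202     0.40619]
  [   0.14683     0.21496     1.17461     0.13056]
  [   0.00264     0.06374     0.02110     1.02031]
The output multiplier for sector j is the column-j sum of the Leontief inverse (I − A)⁻¹ = adj(I−A) / det(I−A).
Column 2 of adj(I−A): (0.05575, 0.72500, 0.12225, 0.03625); det(I−A) = 0.5687.
m_2 = (0.05575 + 0.72500 + 0.12225 + 0.03625) / 0.5687 = 0.93925 / 0.5687 ≈ 1.6516.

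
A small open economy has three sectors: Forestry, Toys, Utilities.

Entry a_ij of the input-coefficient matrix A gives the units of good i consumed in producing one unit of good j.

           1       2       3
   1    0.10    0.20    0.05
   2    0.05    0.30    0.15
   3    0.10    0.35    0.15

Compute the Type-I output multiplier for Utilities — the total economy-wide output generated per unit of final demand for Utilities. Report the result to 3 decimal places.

I − A =
  [   0.90    -0.20    -0.05]
  [  -0.05     0.70    -0.15]
  [  -0.10    -0.35     0.85]
Cofactors of I−A, C_ij = (−1)^(i+j)·(minor ij) (rows/columns in the sector order above):
  C_11 = (0.70)(0.85) − (-0.15)(-0.35) = 0.5425
  C_12 = −[(-0.05)(0.85) − (-0.15)(-0.10)] = 0.0575
  C_13 = (-0.05)(-0.35) − (0.70)(-0.10) = 0.0875
  C_21 = −[(-0.20)(0.85) − (-0.05)(-0.35)] = 0.1875
  C_22 = (0.90)(0.85) − (-0.05)(-0.10) = 0.7600
  C_23 = −[(0.90)(-0.35) − (-0.20)(-0.10)] = 0.3350
  C_31 = (-0.20)(-0.15) − (-0.05)(0.70) = 0.0650
  C_32 = −[(0.90)(-0.15) − (-0.05)(-0.05)] = 0.1375
  C_33 = (0.90)(0.70) − (-0.20)(-0.05) = 0.6200
det(I−A) = Σ_j (I−A)_1j·C_1j = (0.90)(0.5425) + (-0.20)(0.0575) + (-0.05)(0.0875) = 0.472375
adj(I−A) = Cᵀ =
  [ 0.5425   0.1875   0.0650]
  [ 0.0575   0.7600   0.1375]
  [ 0.0875   0.3350   0.6200]
(I − A)⁻¹ = adj(I−A) / det(I−A) ≈
  [   1.1485     0.3969     0.1376]
  [   0.1217     1.6089     0.2911]
  [   0.1852     0.7092     1.3125]
The output multiplier for sector j is the column-j sum of the Leontief inverse (I − A)⁻¹ = adj(I−A) / det(I−A).
Column 3 of adj(I−A): (0.0650, 0.1375, 0.6200); det(I−A) = 0.472375.
m_3 = (0.0650 + 0.1375 + 0.6200) / 0.472375 = 0.8225 / 0.472375 ≈ 1.741.

m_3 = 1.741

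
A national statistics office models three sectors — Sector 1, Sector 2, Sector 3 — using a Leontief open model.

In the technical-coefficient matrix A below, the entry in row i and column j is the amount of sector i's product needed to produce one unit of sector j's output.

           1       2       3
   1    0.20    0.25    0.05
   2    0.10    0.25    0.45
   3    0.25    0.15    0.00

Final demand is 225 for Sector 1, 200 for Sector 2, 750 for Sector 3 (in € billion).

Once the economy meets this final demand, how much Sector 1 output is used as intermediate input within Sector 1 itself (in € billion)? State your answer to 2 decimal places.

z_11 = 131.56

I − A =
  [   0.80    -0.25    -0.05]
  [  -0.10     0.75    -0.45]
  [  -0.25    -0.15     1.00]
Cofactors of I−A, C_ij = (−1)^(i+j)·(minor ij) (rows/columns in the sector order above):
  C_11 = (0.75)(1.00) − (-0.45)(-0.15) = 0.6825
  C_12 = −[(-0.10)(1.00) − (-0.45)(-0.25)] = 0.2125
  C_13 = (-0.10)(-0.15) − (0.75)(-0.25) = 0.2025
  C_21 = −[(-0.25)(1.00) − (-0.05)(-0.15)] = 0.2575
  C_22 = (0.80)(1.00) − (-0.05)(-0.25) = 0.7875
  C_23 = −[(0.80)(-0.15) − (-0.25)(-0.25)] = 0.1825
  C_31 = (-0.25)(-0.45) − (-0.05)(0.75) = 0.1500
  C_32 = −[(0.80)(-0.45) − (-0.05)(-0.10)] = 0.3650
  C_33 = (0.80)(0.75) − (-0.25)(-0.10) = 0.5750
det(I−A) = Σ_j (I−A)_1j·C_1j = (0.80)(0.6825) + (-0.25)(0.2125) + (-0.05)(0.2025) = 0.48275
adj(I−A) = Cᵀ =
  [ 0.6825   0.2575   0.1500]
  [ 0.2125   0.7875   0.3650]
  [ 0.2025   0.1825   0.5750]
(I − A)⁻¹ = adj(I−A) / det(I−A) ≈
  [   1.4138     0.5334     0.3107]
  [   0.4402     1.6313     0.7561]
  [   0.4195     0.3780     1.1911]
First solve x = (I − A)⁻¹ d = adj(I−A)·d / det(I−A); in particular x_1 = (0.6825·225 + 0.2575·200 + 0.1500·750) / 0.48275 = 317.5625 / 0.48275 ≈ 657.8198.
Intermediate flow from 1 to 1: z_11 = a_11 · x_1 = 0.20 × 317.5625 / 0.48275 = 63.5125 / 0.48275 ≈ 131.56.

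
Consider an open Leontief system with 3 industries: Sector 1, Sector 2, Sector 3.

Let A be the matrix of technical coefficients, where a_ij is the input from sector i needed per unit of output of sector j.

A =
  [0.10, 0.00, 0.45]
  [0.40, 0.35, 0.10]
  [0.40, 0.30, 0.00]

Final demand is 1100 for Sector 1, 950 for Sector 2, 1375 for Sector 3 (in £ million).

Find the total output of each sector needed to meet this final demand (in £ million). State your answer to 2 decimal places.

I − A =
  [   0.90     0.00    -0.45]
  [  -0.40     0.65    -0.10]
  [  -0.40    -0.30     1.00]
Cofactors of I−A, C_ij = (−1)^(i+j)·(minor ij) (rows/columns in the sector order above):
  C_11 = (0.65)(1.00) − (-0.10)(-0.30) = 0.6200
  C_12 = −[(-0.40)(1.00) − (-0.10)(-0.40)] = 0.4400
  C_13 = (-0.40)(-0.30) − (0.65)(-0.40) = 0.3800
  C_21 = −[(0.00)(1.00) − (-0.45)(-0.30)] = 0.1350
  C_22 = (0.90)(1.00) − (-0.45)(-0.40) = 0.7200
  C_23 = −[(0.90)(-0.30) − (0.00)(-0.40)] = 0.2700
  C_31 = (0.00)(-0.10) − (-0.45)(0.65) = 0.2925
  C_32 = −[(0.90)(-0.10) − (-0.45)(-0.40)] = 0.2700
  C_33 = (0.90)(0.65) − (0.00)(-0.40) = 0.5850
det(I−A) = Σ_j (I−A)_1j·C_1j = (0.90)(0.6200) + (0.00)(0.4400) + (-0.45)(0.3800) = 0.3870
adj(I−A) = Cᵀ =
  [ 0.6200   0.1350   0.2925]
  [ 0.4400   0.7200   0.2700]
  [ 0.3800   0.2700   0.5850]
(I − A)⁻¹ = adj(I−A) / det(I−A) ≈
  [   1.6021     0.3488     0.7558]
  [   1.1370     1.8605     0.6977]
  [   0.9819     0.6977     1.5116]
x = (I − A)⁻¹ d = adj(I−A)·d / det(I−A), with det(I−A) = 0.3870:
  x_1 = (0.6200·1100 + 0.1350·950 + 0.2925·1375) / 0.3870 = 1212.4375 / 0.3870 ≈ 3132.91
  x_2 = (0.4400·1100 + 0.7200·950 + 0.2700·1375) / 0.3870 = 1539.25 / 0.3870 ≈ 3977.39
  x_3 = (0.3800·1100 + 0.2700·950 + 0.5850·1375) / 0.3870 = 1478.875 / 0.3870 ≈ 3821.38

x_1 = 3132.91, x_2 = 3977.39, x_3 = 3821.38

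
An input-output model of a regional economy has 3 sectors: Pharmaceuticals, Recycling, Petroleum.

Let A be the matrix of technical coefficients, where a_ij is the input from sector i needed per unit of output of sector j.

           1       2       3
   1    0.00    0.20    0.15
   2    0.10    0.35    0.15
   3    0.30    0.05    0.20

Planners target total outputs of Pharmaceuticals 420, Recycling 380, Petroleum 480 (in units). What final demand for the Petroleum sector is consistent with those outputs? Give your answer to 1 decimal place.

d_3 = 239.0

I − A =
  [   1.00    -0.20    -0.15]
  [  -0.10     0.65    -0.15]
  [  -0.30    -0.05     0.80]
d = (I − A) x:
  d_1 = (+1.00)·420 + (-0.20)·380 + (-0.15)·480 = 272.0
  d_2 = (-0.10)·420 + (+0.65)·380 + (-0.15)·480 = 133.0
  d_3 = (-0.30)·420 + (-0.05)·380 + (+0.80)·480 = 239.0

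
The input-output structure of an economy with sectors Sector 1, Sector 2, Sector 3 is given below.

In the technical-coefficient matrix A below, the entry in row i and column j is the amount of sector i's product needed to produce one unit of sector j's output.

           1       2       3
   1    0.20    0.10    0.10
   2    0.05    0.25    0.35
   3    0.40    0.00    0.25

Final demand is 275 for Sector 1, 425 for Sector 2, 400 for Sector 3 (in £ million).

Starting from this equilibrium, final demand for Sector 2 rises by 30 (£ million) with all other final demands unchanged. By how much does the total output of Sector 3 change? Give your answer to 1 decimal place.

I − A =
  [   0.80    -0.10    -0.10]
  [  -0.05     0.75    -0.35]
  [  -0.40     0.00     0.75]
Cofactors of I−A, C_ij = (−1)^(i+j)·(minor ij) (rows/columns in the sector order above):
  C_11 = (0.75)(0.75) − (-0.35)(0.00) = 0.5625
  C_12 = −[(-0.05)(0.75) − (-0.35)(-0.40)] = 0.1775
  C_13 = (-0.05)(0.00) − (0.75)(-0.40) = 0.3000
  C_21 = −[(-0.10)(0.75) − (-0.10)(0.00)] = 0.0750
  C_22 = (0.80)(0.75) − (-0.10)(-0.40) = 0.5600
  C_23 = −[(0.80)(0.00) − (-0.10)(-0.40)] = 0.0400
  C_31 = (-0.10)(-0.35) − (-0.10)(0.75) = 0.1100
  C_32 = −[(0.80)(-0.35) − (-0.10)(-0.05)] = 0.2850
  C_33 = (0.80)(0.75) − (-0.10)(-0.05) = 0.5950
det(I−A) = Σ_j (I−A)_1j·C_1j = (0.80)(0.5625) + (-0.10)(0.1775) + (-0.10)(0.3000) = 0.40225
adj(I−A) = Cᵀ =
  [ 0.5625   0.0750   0.1100]
  [ 0.1775   0.5600   0.2850]
  [ 0.3000   0.0400   0.5950]
(I − A)⁻¹ = adj(I−A) / det(I−A) ≈
  [   1.3984     0.1865     0.2735]
  [   0.4413     1.3922     0.7085]
  [   0.7458     0.0994     1.4792]
Δx = (I − A)⁻¹ Δd with Δd having +30 in the Sector 2 component and 0 elsewhere.
So Δx_3 = L_32 · (+30), where L_32 = adj(I−A)_32 / det(I−A) = 0.0400 / 0.40225.
Δx_3 = 0.0400 × (+30) / 0.40225 = 1.20 / 0.40225 ≈ 3.0.

Δx_3 = 3.0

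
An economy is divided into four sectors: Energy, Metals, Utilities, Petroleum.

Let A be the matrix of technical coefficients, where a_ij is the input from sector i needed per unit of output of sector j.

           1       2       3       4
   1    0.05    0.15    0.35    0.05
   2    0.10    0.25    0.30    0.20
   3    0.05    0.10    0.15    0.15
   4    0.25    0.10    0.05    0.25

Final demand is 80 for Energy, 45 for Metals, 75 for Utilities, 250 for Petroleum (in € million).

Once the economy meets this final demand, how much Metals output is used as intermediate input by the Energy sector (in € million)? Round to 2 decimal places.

I − A =
  [   0.95    -0.15    -0.35    -0.05]
  [  -0.10     0.75    -0.30    -0.20]
  [  -0.05    -0.10     0.85    -0.15]
  [  -0.25    -0.10    -0.05     0.75]
Compute the cofactors C_ij = (−1)^(i+j)·(3×3 minor ij) of I−A; the adjugate is their transpose:
adj(I−A) = Cᵀ =
  [ 0.42750   0.13050   0.22850   0.10900]
  [ 0.12850   0.56150   0.26350   0.21100]
  [ 0.06925   0.09575   0.48675   0.12750]
  [ 0.16425   0.12475   0.14375   0.54550]
det(I−A) = Σ_j (I−A)_1j·C_1j = (0.95)(0.42750) + (-0.15)(0.12850) + (-0.35)(0.06925) + (-0.05)(0.16425) = 0.3544
(I − A)⁻¹ = adj(I−A) / det(I−A) ≈
  [   1.2063     0.3682     0.6448     0.3076]
  [   0.3626     1.5844     0.7435     0.5954]
  [   0.1954     0.2702     1.3734     0.3598]
  [   0.4635     0.3520     0.4056     1.5392]
First solve x = (I − A)⁻¹ d = adj(I−A)·d / det(I−A); in particular x_1 = (0.42750·80 + 0.13050·45 + 0.22850·75 + 0.10900·250) / 0.3544 = 84.46 / 0.3544 ≈ 238.3183.
Intermediate flow from 2 to 1: z_21 = a_21 · x_1 = 0.10 × 84.46 / 0.3544 = 8.446 / 0.3544 ≈ 23.83.

z_21 = 23.83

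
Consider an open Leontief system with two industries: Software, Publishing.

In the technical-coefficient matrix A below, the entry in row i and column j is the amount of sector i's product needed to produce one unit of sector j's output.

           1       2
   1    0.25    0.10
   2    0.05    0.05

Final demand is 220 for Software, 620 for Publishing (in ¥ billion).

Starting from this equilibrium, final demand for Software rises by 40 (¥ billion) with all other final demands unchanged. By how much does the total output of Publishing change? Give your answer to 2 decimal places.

Δx_2 = 2.83

I − A =
  [   0.75    -0.10]
  [  -0.05     0.95]
det(I−A) = (0.75)(0.95) − (-0.10)(-0.05) = 0.7075
adj(I−A) = [[0.95, 0.10], [0.05, 0.75]]
(I − A)⁻¹ = adj(I−A) / det(I−A) ≈
  [   1.3428     0.1413]
  [   0.0707     1.0601]
Δx = (I − A)⁻¹ Δd with Δd having +40 in the Software component and 0 elsewhere.
So Δx_2 = L_21 · (+40), where L_21 = adj(I−A)_21 / det(I−A) = 0.05 / 0.7075.
Δx_2 = 0.05 × (+40) / 0.7075 = 2.00 / 0.7075 ≈ 2.83.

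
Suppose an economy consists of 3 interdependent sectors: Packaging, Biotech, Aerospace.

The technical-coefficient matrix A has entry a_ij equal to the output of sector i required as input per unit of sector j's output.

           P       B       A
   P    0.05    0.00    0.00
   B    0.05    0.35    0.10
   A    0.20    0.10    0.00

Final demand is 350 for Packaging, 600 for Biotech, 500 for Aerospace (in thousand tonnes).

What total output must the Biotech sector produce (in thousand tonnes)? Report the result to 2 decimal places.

x_B = 1055.92

I − A =
  [   0.95     0.00     0.00]
  [  -0.05     0.65    -0.10]
  [  -0.20    -0.10     1.00]
Cofactors of I−A, C_ij = (−1)^(i+j)·(minor ij) (rows/columns in the sector order above):
  C_11 = (0.65)(1.00) − (-0.10)(-0.10) = 0.6400
  C_12 = −[(-0.05)(1.00) − (-0.10)(-0.20)] = 0.0700
  C_13 = (-0.05)(-0.10) − (0.65)(-0.20) = 0.1350
  C_21 = −[(0.00)(1.00) − (0.00)(-0.10)] = 0.0000
  C_22 = (0.95)(1.00) − (0.00)(-0.20) = 0.9500
  C_23 = −[(0.95)(-0.10) − (0.00)(-0.20)] = 0.0950
  C_31 = (0.00)(-0.10) − (0.00)(0.65) = 0.0000
  C_32 = −[(0.95)(-0.10) − (0.00)(-0.05)] = 0.0950
  C_33 = (0.95)(0.65) − (0.00)(-0.05) = 0.6175
det(I−A) = Σ_j (I−A)_1j·C_1j = (0.95)(0.6400) + (0.00)(0.0700) + (0.00)(0.1350) = 0.6080
adj(I−A) = Cᵀ =
  [ 0.6400   0.0000   0.0000]
  [ 0.0700   0.9500   0.0950]
  [ 0.1350   0.0950   0.6175]
(I − A)⁻¹ = adj(I−A) / det(I−A) ≈
  [   1.0526     0.0000     0.0000]
  [   0.1151     1.5625     0.1563]
  [   0.2220     0.1563     1.0156]
x = (I − A)⁻¹ d = adj(I−A)·d / det(I−A), with det(I−A) = 0.6080:
  x_P = (0.6400·350 + 0.0000·600 + 0.0000·500) / 0.6080 = 224.00 / 0.6080 ≈ 368.42
  x_B = (0.0700·350 + 0.9500·600 + 0.0950·500) / 0.6080 = 642.00 / 0.6080 ≈ 1055.92
  x_A = (0.1350·350 + 0.0950·600 + 0.6175·500) / 0.6080 = 413.00 / 0.6080 ≈ 679.28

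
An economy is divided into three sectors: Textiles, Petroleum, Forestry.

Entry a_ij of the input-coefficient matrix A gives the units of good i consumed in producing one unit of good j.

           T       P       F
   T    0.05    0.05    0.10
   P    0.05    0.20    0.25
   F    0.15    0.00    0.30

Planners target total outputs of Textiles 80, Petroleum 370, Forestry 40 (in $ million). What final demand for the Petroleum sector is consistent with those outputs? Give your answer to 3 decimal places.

d_P = 282.000

I − A =
  [   0.95    -0.05    -0.10]
  [  -0.05     0.80    -0.25]
  [  -0.15     0.00     0.70]
d = (I − A) x:
  d_T = (+0.95)·80 + (-0.05)·370 + (-0.10)·40 = 53.500
  d_P = (-0.05)·80 + (+0.80)·370 + (-0.25)·40 = 282.000
  d_F = (-0.15)·80 + (+0.00)·370 + (+0.70)·40 = 16.000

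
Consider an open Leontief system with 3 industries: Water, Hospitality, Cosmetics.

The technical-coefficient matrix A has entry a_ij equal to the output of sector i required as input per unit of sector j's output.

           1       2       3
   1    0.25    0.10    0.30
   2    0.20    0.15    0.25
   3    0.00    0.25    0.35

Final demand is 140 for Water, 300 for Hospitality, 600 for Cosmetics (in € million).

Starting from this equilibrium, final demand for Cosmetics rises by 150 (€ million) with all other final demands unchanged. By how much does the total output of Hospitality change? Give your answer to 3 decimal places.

I − A =
  [   0.75    -0.10    -0.30]
  [  -0.20     0.85    -0.25]
  [   0.00    -0.25     0.65]
Cofactors of I−A, C_ij = (−1)^(i+j)·(minor ij) (rows/columns in the sector order above):
  C_11 = (0.85)(0.65) − (-0.25)(-0.25) = 0.4900
  C_12 = −[(-0.20)(0.65) − (-0.25)(0.00)] = 0.1300
  C_13 = (-0.20)(-0.25) − (0.85)(0.00) = 0.0500
  C_21 = −[(-0.10)(0.65) − (-0.30)(-0.25)] = 0.1400
  C_22 = (0.75)(0.65) − (-0.30)(0.00) = 0.4875
  C_23 = −[(0.75)(-0.25) − (-0.10)(0.00)] = 0.1875
  C_31 = (-0.10)(-0.25) − (-0.30)(0.85) = 0.2800
  C_32 = −[(0.75)(-0.25) − (-0.30)(-0.20)] = 0.2475
  C_33 = (0.75)(0.85) − (-0.10)(-0.20) = 0.6175
det(I−A) = Σ_j (I−A)_1j·C_1j = (0.75)(0.4900) + (-0.10)(0.1300) + (-0.30)(0.0500) = 0.3395
adj(I−A) = Cᵀ =
  [ 0.4900   0.1400   0.2800]
  [ 0.1300   0.4875   0.2475]
  [ 0.0500   0.1875   0.6175]
(I − A)⁻¹ = adj(I−A) / det(I−A) ≈
  [   1.4433     0.4124     0.8247]
  [   0.3829     1.4359     0.7290]
  [   0.1473     0.5523     1.8189]
Δx = (I − A)⁻¹ Δd with Δd having +150 in the Cosmetics component and 0 elsewhere.
So Δx_2 = L_23 · (+150), where L_23 = adj(I−A)_23 / det(I−A) = 0.2475 / 0.3395.
Δx_2 = 0.2475 × (+150) / 0.3395 = 37.125 / 0.3395 ≈ 109.352.

Δx_2 = 109.352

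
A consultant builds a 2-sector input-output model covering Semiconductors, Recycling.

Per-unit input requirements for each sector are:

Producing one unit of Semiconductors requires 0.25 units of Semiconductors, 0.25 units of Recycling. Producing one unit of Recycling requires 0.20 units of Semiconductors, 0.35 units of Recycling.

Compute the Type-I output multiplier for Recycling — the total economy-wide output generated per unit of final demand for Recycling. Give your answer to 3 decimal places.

m_2 = 2.171

I − A =
  [   0.75    -0.20]
  [  -0.25     0.65]
det(I−A) = (0.75)(0.65) − (-0.20)(-0.25) = 0.4375
adj(I−A) = [[0.65, 0.20], [0.25, 0.75]]
(I − A)⁻¹ = adj(I−A) / det(I−A) ≈
  [   1.4857     0.4571]
  [   0.5714     1.7143]
The output multiplier for sector j is the column-j sum of the Leontief inverse (I − A)⁻¹ = adj(I−A) / det(I−A).
Column 2 of adj(I−A): (0.20, 0.75); det(I−A) = 0.4375.
m_2 = (0.20 + 0.75) / 0.4375 = 0.95 / 0.4375 ≈ 2.171.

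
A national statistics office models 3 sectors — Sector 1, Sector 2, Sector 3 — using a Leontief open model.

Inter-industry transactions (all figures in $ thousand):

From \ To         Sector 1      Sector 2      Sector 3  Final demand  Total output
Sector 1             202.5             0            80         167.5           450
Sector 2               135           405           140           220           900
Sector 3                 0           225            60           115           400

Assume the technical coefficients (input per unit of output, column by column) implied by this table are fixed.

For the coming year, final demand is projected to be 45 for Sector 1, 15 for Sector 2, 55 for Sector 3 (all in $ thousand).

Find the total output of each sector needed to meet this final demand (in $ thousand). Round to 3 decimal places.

x_1 = 123.196, x_2 = 166.881, x_3 = 113.789

Technical coefficients a_ij = z_ij / X_j:
  a_11 = 202.5/450 = 0.45, a_21 = 135/450 = 0.30, a_31 = 0/450 = 0.00
  a_12 = 0/900 = 0.00, a_22 = 405/900 = 0.45, a_32 = 225/900 = 0.25
  a_13 = 80/400 = 0.20, a_23 = 140/400 = 0.35, a_33 = 60/400 = 0.15
I − A =
  [   0.55     0.00    -0.20]
  [  -0.30     0.55    -0.35]
  [   0.00    -0.25     0.85]
Cofactors of I−A, C_ij = (−1)^(i+j)·(minor ij) (rows/columns in the sector order above):
  C_11 = (0.55)(0.85) − (-0.35)(-0.25) = 0.3800
  C_12 = −[(-0.30)(0.85) − (-0.35)(0.00)] = 0.2550
  C_13 = (-0.30)(-0.25) − (0.55)(0.00) = 0.0750
  C_21 = −[(0.00)(0.85) − (-0.20)(-0.25)] = 0.0500
  C_22 = (0.55)(0.85) − (-0.20)(0.00) = 0.4675
  C_23 = −[(0.55)(-0.25) − (0.00)(0.00)] = 0.1375
  C_31 = (0.00)(-0.35) − (-0.20)(0.55) = 0.1100
  C_32 = −[(0.55)(-0.35) − (-0.20)(-0.30)] = 0.2525
  C_33 = (0.55)(0.55) − (0.00)(-0.30) = 0.3025
det(I−A) = Σ_j (I−A)_1j·C_1j = (0.55)(0.3800) + (0.00)(0.2550) + (-0.20)(0.0750) = 0.1940
adj(I−A) = Cᵀ =
  [ 0.3800   0.0500   0.1100]
  [ 0.2550   0.4675   0.2525]
  [ 0.0750   0.1375   0.3025]
(I − A)⁻¹ = adj(I−A) / det(I−A) ≈
  [   1.9588     0.2577     0.5670]
  [   1.3144     2.4098     1.3015]
  [   0.3866     0.7088     1.5593]
x = (I − A)⁻¹ d = adj(I−A)·d / det(I−A), with det(I−A) = 0.1940:
  x_1 = (0.3800·45 + 0.0500·15 + 0.1100·55) / 0.1940 = 23.90 / 0.1940 ≈ 123.196
  x_2 = (0.2550·45 + 0.4675·15 + 0.2525·55) / 0.1940 = 32.375 / 0.1940 ≈ 166.881
  x_3 = (0.0750·45 + 0.1375·15 + 0.3025·55) / 0.1940 = 22.075 / 0.1940 ≈ 113.789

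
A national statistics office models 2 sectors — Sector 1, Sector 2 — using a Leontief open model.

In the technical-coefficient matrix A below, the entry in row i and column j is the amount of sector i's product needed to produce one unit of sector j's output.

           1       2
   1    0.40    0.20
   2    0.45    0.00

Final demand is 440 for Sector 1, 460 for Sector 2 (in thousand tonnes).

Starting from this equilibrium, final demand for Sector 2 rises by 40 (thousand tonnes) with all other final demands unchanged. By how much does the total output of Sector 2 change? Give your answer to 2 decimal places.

I − A =
  [   0.60    -0.20]
  [  -0.45     1.00]
det(I−A) = (0.60)(1.00) − (-0.20)(-0.45) = 0.5100
adj(I−A) = [[1.00, 0.20], [0.45, 0.60]]
(I − A)⁻¹ = adj(I−A) / det(I−A) ≈
  [   1.9608     0.3922]
  [   0.8824     1.1765]
Δx = (I − A)⁻¹ Δd with Δd having +40 in the Sector 2 component and 0 elsewhere.
So Δx_2 = L_22 · (+40), where L_22 = adj(I−A)_22 / det(I−A) = 0.60 / 0.5100.
Δx_2 = 0.60 × (+40) / 0.5100 = 24.00 / 0.5100 ≈ 47.06.

Δx_2 = 47.06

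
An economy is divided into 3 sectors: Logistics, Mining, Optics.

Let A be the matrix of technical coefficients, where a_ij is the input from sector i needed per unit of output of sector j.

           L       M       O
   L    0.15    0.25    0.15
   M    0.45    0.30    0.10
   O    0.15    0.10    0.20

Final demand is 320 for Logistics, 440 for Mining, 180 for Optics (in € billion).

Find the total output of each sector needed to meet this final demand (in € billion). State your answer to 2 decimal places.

x_L = 837.01, x_M = 1243.42, x_O = 537.37

I − A =
  [   0.85    -0.25    -0.15]
  [  -0.45     0.70    -0.10]
  [  -0.15    -0.10     0.80]
Cofactors of I−A, C_ij = (−1)^(i+j)·(minor ij) (rows/columns in the sector order above):
  C_11 = (0.70)(0.80) − (-0.10)(-0.10) = 0.5500
  C_12 = −[(-0.45)(0.80) − (-0.10)(-0.15)] = 0.3750
  C_13 = (-0.45)(-0.10) − (0.70)(-0.15) = 0.1500
  C_21 = −[(-0.25)(0.80) − (-0.15)(-0.10)] = 0.2150
  C_22 = (0.85)(0.80) − (-0.15)(-0.15) = 0.6575
  C_23 = −[(0.85)(-0.10) − (-0.25)(-0.15)] = 0.1225
  C_31 = (-0.25)(-0.10) − (-0.15)(0.70) = 0.1300
  C_32 = −[(0.85)(-0.10) − (-0.15)(-0.45)] = 0.1525
  C_33 = (0.85)(0.70) − (-0.25)(-0.45) = 0.4825
det(I−A) = Σ_j (I−A)_1j·C_1j = (0.85)(0.5500) + (-0.25)(0.3750) + (-0.15)(0.1500) = 0.35125
adj(I−A) = Cᵀ =
  [ 0.5500   0.2150   0.1300]
  [ 0.3750   0.6575   0.1525]
  [ 0.1500   0.1225   0.4825]
(I − A)⁻¹ = adj(I−A) / det(I−A) ≈
  [   1.5658     0.6121     0.3701]
  [   1.0676     1.8719     0.4342]
  [   0.4270     0.3488     1.3737]
x = (I − A)⁻¹ d = adj(I−A)·d / det(I−A), with det(I−A) = 0.35125:
  x_L = (0.5500·320 + 0.2150·440 + 0.1300·180) / 0.35125 = 294.00 / 0.35125 ≈ 837.01
  x_M = (0.3750·320 + 0.6575·440 + 0.1525·180) / 0.35125 = 436.75 / 0.35125 ≈ 1243.42
  x_O = (0.1500·320 + 0.1225·440 + 0.4825·180) / 0.35125 = 188.75 / 0.35125 ≈ 537.37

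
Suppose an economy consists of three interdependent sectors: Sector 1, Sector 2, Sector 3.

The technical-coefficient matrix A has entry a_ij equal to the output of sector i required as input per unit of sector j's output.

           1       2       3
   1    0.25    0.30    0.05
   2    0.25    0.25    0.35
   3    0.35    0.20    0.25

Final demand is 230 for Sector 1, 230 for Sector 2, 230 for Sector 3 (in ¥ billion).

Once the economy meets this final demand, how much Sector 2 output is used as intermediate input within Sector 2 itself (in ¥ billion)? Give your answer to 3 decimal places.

I − A =
  [   0.75    -0.30    -0.05]
  [  -0.25     0.75    -0.35]
  [  -0.35    -0.20     0.75]
Cofactors of I−A, C_ij = (−1)^(i+j)·(minor ij) (rows/columns in the sector order above):
  C_11 = (0.75)(0.75) − (-0.35)(-0.20) = 0.4925
  C_12 = −[(-0.25)(0.75) − (-0.35)(-0.35)] = 0.3100
  C_13 = (-0.25)(-0.20) − (0.75)(-0.35) = 0.3125
  C_21 = −[(-0.30)(0.75) − (-0.05)(-0.20)] = 0.2350
  C_22 = (0.75)(0.75) − (-0.05)(-0.35) = 0.5450
  C_23 = −[(0.75)(-0.20) − (-0.30)(-0.35)] = 0.2550
  C_31 = (-0.30)(-0.35) − (-0.05)(0.75) = 0.1425
  C_32 = −[(0.75)(-0.35) − (-0.05)(-0.25)] = 0.2750
  C_33 = (0.75)(0.75) − (-0.30)(-0.25) = 0.4875
det(I−A) = Σ_j (I−A)_1j·C_1j = (0.75)(0.4925) + (-0.30)(0.3100) + (-0.05)(0.3125) = 0.26075
adj(I−A) = Cᵀ =
  [ 0.4925   0.2350   0.1425]
  [ 0.3100   0.5450   0.2750]
  [ 0.3125   0.2550   0.4875]
(I − A)⁻¹ = adj(I−A) / det(I−A) ≈
  [   1.8888     0.9012     0.5465]
  [   1.1889     2.0901     1.0547]
  [   1.1985     0.9779     1.8696]
First solve x = (I − A)⁻¹ d = adj(I−A)·d / det(I−A); in particular x_2 = (0.3100·230 + 0.5450·230 + 0.2750·230) / 0.26075 = 259.90 / 0.26075 ≈ 996.74017.
Intermediate flow from 2 to 2: z_22 = a_22 · x_2 = 0.25 × 259.90 / 0.26075 = 64.975 / 0.26075 ≈ 249.185.

z_22 = 249.185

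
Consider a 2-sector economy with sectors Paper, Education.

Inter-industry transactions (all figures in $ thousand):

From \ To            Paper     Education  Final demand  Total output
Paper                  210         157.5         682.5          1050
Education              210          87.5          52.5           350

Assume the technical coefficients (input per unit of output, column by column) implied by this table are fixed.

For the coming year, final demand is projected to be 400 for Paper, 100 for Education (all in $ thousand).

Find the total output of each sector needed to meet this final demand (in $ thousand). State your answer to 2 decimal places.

x_P = 676.47, x_E = 313.73

Technical coefficients a_ij = z_ij / X_j:
  a_PP = 210/1050 = 0.20, a_EP = 210/1050 = 0.20
  a_PE = 157.5/350 = 0.45, a_EE = 87.5/350 = 0.25
I − A =
  [   0.80    -0.45]
  [  -0.20     0.75]
det(I−A) = (0.80)(0.75) − (-0.45)(-0.20) = 0.5100
adj(I−A) = [[0.75, 0.45], [0.20, 0.80]]
(I − A)⁻¹ = adj(I−A) / det(I−A) ≈
  [   1.4706     0.8824]
  [   0.3922     1.5686]
x = (I − A)⁻¹ d = adj(I−A)·d / det(I−A), with det(I−A) = 0.5100:
  x_P = (0.75·400 + 0.45·100) / 0.5100 = 345.00 / 0.5100 ≈ 676.47
  x_E = (0.20·400 + 0.80·100) / 0.5100 = 160.00 / 0.5100 ≈ 313.73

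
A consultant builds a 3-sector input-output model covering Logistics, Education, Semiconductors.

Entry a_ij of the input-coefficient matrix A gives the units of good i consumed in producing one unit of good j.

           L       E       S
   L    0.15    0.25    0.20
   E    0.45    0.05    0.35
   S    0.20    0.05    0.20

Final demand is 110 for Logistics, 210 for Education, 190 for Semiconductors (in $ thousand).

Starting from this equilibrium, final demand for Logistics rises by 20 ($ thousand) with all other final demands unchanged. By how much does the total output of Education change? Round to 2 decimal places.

I − A =
  [   0.85    -0.25    -0.20]
  [  -0.45     0.95    -0.35]
  [  -0.20    -0.05     0.80]
Cofactors of I−A, C_ij = (−1)^(i+j)·(minor ij) (rows/columns in the sector order above):
  C_11 = (0.95)(0.80) − (-0.35)(-0.05) = 0.7425
  C_12 = −[(-0.45)(0.80) − (-0.35)(-0.20)] = 0.4300
  C_13 = (-0.45)(-0.05) − (0.95)(-0.20) = 0.2125
  C_21 = −[(-0.25)(0.80) − (-0.20)(-0.05)] = 0.2100
  C_22 = (0.85)(0.80) − (-0.20)(-0.20) = 0.6400
  C_23 = −[(0.85)(-0.05) − (-0.25)(-0.20)] = 0.0925
  C_31 = (-0.25)(-0.35) − (-0.20)(0.95) = 0.2775
  C_32 = −[(0.85)(-0.35) − (-0.20)(-0.45)] = 0.3875
  C_33 = (0.85)(0.95) − (-0.25)(-0.45) = 0.6950
det(I−A) = Σ_j (I−A)_1j·C_1j = (0.85)(0.7425) + (-0.25)(0.4300) + (-0.20)(0.2125) = 0.481125
adj(I−A) = Cᵀ =
  [ 0.7425   0.2100   0.2775]
  [ 0.4300   0.6400   0.3875]
  [ 0.2125   0.0925   0.6950]
(I − A)⁻¹ = adj(I−A) / det(I−A) ≈
  [   1.5433     0.4365     0.5768]
  [   0.8937     1.3302     0.8054]
  [   0.4417     0.1923     1.4445]
Δx = (I − A)⁻¹ Δd with Δd having +20 in the Logistics component and 0 elsewhere.
So Δx_E = L_EL · (+20), where L_EL = adj(I−A)_EL / det(I−A) = 0.4300 / 0.481125.
Δx_E = 0.4300 × (+20) / 0.481125 = 8.60 / 0.481125 ≈ 17.87.

Δx_E = 17.87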